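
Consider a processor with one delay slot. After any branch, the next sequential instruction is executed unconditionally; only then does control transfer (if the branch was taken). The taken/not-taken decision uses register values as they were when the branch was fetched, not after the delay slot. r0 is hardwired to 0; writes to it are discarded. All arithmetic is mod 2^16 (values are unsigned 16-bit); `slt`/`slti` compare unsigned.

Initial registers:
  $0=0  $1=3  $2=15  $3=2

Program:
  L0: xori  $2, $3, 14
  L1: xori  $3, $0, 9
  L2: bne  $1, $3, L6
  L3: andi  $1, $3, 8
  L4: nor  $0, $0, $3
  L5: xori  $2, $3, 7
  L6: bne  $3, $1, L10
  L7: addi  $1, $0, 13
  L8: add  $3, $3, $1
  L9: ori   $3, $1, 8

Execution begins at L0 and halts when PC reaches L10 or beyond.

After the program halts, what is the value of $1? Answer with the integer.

13

  step pc=0: xori  $2, $3, 14  regs=(0,3,12,2)
  step pc=1: xori  $3, $0, 9  regs=(0,3,12,9)
  step pc=2: bne  $1, $3, L6  cond=T  regs=(0,3,12,9)
  step pc=3: andi  $1, $3, 8  regs=(0,8,12,9)
  step pc=6: bne  $3, $1, L10  cond=T  regs=(0,8,12,9)
  step pc=7: addi  $1, $0, 13  regs=(0,13,12,9)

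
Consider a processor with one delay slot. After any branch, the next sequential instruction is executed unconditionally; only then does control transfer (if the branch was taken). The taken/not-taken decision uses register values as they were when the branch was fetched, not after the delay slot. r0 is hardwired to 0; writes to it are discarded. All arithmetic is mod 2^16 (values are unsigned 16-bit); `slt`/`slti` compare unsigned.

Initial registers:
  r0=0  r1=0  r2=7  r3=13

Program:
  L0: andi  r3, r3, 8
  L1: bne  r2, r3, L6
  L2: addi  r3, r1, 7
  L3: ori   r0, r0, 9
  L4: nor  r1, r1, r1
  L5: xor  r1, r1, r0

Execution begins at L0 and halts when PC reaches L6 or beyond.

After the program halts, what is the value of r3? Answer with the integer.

7

PC=0  andi  r3, r3, 8        | r0=0 r1=0 r2=7 r3=8
PC=1  bne  r2, r3, L6        | r0=0 r1=0 r2=7 r3=8  [TAKEN]
PC=2  addi  r3, r1, 7        | r0=0 r1=0 r2=7 r3=7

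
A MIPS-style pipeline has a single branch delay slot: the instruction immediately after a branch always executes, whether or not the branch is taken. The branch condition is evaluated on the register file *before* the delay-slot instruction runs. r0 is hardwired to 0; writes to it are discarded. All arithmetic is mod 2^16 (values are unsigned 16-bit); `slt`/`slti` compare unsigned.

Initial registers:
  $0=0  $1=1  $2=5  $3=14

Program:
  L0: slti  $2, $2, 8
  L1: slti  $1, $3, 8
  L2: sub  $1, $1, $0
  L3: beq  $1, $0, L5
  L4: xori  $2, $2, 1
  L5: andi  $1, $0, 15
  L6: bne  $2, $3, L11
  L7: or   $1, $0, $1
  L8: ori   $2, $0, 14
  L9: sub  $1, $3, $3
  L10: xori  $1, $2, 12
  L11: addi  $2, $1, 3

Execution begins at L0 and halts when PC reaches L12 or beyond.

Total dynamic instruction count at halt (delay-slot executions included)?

9

[0] slti  $2, $2, 8  →  {$0:0, $1:1, $2:1, $3:14}
[1] slti  $1, $3, 8  →  {$0:0, $1:0, $2:1, $3:14}
[2] sub  $1, $1, $0  →  {$0:0, $1:0, $2:1, $3:14}
[3] beq  $1, $0, L5  →  {$0:0, $1:0, $2:1, $3:14}  ⟨branch taken⟩
[4] xori  $2, $2, 1  →  {$0:0, $1:0, $2:0, $3:14}
[5] andi  $1, $0, 15  →  {$0:0, $1:0, $2:0, $3:14}
[6] bne  $2, $3, L11  →  {$0:0, $1:0, $2:0, $3:14}  ⟨branch taken⟩
[7] or   $1, $0, $1  →  {$0:0, $1:0, $2:0, $3:14}
[11] addi  $2, $1, 3  →  {$0:0, $1:0, $2:3, $3:14}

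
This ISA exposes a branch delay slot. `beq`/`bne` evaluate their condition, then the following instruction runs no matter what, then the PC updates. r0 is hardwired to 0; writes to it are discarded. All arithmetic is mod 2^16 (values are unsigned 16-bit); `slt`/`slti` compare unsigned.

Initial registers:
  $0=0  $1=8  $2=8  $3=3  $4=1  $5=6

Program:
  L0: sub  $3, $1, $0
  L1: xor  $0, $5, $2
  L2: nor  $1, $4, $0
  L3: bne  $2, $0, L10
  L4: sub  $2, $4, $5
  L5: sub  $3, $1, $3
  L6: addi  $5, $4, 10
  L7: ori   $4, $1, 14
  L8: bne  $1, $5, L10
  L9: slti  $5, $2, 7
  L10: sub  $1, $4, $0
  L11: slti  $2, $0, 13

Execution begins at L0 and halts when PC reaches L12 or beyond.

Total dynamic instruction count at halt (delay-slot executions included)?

[0] sub  $3, $1, $0  →  {$0:0, $1:8, $2:8, $3:8, $4:1, $5:6}
[1] xor  $0, $5, $2  →  {$0:0, $1:8, $2:8, $3:8, $4:1, $5:6}
[2] nor  $1, $4, $0  →  {$0:0, $1:65534, $2:8, $3:8, $4:1, $5:6}
[3] bne  $2, $0, L10  →  {$0:0, $1:65534, $2:8, $3:8, $4:1, $5:6}  ⟨branch taken⟩
[4] sub  $2, $4, $5  →  {$0:0, $1:65534, $2:65531, $3:8, $4:1, $5:6}
[10] sub  $1, $4, $0  →  {$0:0, $1:1, $2:65531, $3:8, $4:1, $5:6}
[11] slti  $2, $0, 13  →  {$0:0, $1:1, $2:1, $3:8, $4:1, $5:6}

7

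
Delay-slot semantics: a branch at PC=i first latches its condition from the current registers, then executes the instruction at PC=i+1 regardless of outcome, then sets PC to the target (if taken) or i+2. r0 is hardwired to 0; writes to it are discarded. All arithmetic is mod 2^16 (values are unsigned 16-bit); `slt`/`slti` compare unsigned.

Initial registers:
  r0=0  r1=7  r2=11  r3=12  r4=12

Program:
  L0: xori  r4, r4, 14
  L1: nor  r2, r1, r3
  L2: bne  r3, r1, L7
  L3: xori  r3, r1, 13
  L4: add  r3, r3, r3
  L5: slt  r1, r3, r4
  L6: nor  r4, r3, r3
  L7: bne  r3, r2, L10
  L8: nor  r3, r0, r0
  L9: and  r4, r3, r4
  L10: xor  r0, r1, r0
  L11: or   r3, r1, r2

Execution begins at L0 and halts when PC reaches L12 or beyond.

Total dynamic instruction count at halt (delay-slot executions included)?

8

  step pc=0: xori  r4, r4, 14  regs=(0,7,11,12,2)
  step pc=1: nor  r2, r1, r3  regs=(0,7,65520,12,2)
  step pc=2: bne  r3, r1, L7  cond=T  regs=(0,7,65520,12,2)
  step pc=3: xori  r3, r1, 13  regs=(0,7,65520,10,2)
  step pc=7: bne  r3, r2, L10  cond=T  regs=(0,7,65520,10,2)
  step pc=8: nor  r3, r0, r0  regs=(0,7,65520,65535,2)
  step pc=10: xor  r0, r1, r0  regs=(0,7,65520,65535,2)
  step pc=11: or   r3, r1, r2  regs=(0,7,65520,65527,2)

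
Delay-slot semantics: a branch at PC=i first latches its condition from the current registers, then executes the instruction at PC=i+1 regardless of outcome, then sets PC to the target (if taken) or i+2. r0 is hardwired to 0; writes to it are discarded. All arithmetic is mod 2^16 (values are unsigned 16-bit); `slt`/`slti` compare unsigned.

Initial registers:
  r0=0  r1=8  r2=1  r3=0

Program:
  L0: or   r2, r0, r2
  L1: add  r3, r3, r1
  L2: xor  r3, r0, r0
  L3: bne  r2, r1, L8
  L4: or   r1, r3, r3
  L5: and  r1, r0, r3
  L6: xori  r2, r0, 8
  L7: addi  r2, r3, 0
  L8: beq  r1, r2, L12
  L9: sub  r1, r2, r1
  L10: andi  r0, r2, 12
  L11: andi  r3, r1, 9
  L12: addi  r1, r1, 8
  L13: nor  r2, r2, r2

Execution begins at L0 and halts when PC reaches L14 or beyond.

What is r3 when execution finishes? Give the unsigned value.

#0 or   r2, r0, r2 ; 0/8/1/0
#1 add  r3, r3, r1 ; 0/8/1/8
#2 xor  r3, r0, r0 ; 0/8/1/0
#3 bne  r2, r1, L8 ; 0/8/1/0 ; →target
#4 or   r1, r3, r3 ; 0/0/1/0
#8 beq  r1, r2, L12 ; 0/0/1/0 ; →fallthru
#9 sub  r1, r2, r1 ; 0/1/1/0
#10 andi  r0, r2, 12 ; 0/1/1/0
#11 andi  r3, r1, 9 ; 0/1/1/1
#12 addi  r1, r1, 8 ; 0/9/1/1
#13 nor  r2, r2, r2 ; 0/9/65534/1

1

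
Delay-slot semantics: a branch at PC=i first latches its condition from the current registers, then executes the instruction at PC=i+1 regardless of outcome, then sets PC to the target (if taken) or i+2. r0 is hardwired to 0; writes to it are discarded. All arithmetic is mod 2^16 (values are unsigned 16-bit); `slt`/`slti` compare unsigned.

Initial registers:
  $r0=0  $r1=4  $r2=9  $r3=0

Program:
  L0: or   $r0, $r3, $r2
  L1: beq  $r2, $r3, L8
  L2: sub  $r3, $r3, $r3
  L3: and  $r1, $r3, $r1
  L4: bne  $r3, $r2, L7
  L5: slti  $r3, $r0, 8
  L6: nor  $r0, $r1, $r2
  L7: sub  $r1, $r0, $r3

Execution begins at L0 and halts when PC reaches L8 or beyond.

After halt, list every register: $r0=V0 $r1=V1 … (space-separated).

#0 or   $r0, $r3, $r2 ; 0/4/9/0
#1 beq  $r2, $r3, L8 ; 0/4/9/0 ; →fallthru
#2 sub  $r3, $r3, $r3 ; 0/4/9/0
#3 and  $r1, $r3, $r1 ; 0/0/9/0
#4 bne  $r3, $r2, L7 ; 0/0/9/0 ; →target
#5 slti  $r3, $r0, 8 ; 0/0/9/1
#7 sub  $r1, $r0, $r3 ; 0/65535/9/1

$r0=0 $r1=65535 $r2=9 $r3=1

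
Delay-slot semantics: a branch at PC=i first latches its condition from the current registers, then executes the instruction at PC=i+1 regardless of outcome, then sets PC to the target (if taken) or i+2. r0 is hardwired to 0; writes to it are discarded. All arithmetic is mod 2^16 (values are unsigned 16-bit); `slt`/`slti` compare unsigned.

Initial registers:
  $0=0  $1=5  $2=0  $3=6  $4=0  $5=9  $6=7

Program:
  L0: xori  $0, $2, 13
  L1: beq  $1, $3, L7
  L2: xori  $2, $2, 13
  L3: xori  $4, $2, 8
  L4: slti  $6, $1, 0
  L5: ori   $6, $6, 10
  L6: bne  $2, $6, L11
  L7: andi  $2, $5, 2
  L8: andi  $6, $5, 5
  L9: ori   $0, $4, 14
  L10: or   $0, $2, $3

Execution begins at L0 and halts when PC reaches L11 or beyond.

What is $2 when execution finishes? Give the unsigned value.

0

[0] xori  $0, $2, 13  →  {$0:0, $1:5, $2:0, $3:6, $4:0, $5:9, $6:7}
[1] beq  $1, $3, L7  →  {$0:0, $1:5, $2:0, $3:6, $4:0, $5:9, $6:7}  ⟨branch fallthrough⟩
[2] xori  $2, $2, 13  →  {$0:0, $1:5, $2:13, $3:6, $4:0, $5:9, $6:7}
[3] xori  $4, $2, 8  →  {$0:0, $1:5, $2:13, $3:6, $4:5, $5:9, $6:7}
[4] slti  $6, $1, 0  →  {$0:0, $1:5, $2:13, $3:6, $4:5, $5:9, $6:0}
[5] ori   $6, $6, 10  →  {$0:0, $1:5, $2:13, $3:6, $4:5, $5:9, $6:10}
[6] bne  $2, $6, L11  →  {$0:0, $1:5, $2:13, $3:6, $4:5, $5:9, $6:10}  ⟨branch taken⟩
[7] andi  $2, $5, 2  →  {$0:0, $1:5, $2:0, $3:6, $4:5, $5:9, $6:10}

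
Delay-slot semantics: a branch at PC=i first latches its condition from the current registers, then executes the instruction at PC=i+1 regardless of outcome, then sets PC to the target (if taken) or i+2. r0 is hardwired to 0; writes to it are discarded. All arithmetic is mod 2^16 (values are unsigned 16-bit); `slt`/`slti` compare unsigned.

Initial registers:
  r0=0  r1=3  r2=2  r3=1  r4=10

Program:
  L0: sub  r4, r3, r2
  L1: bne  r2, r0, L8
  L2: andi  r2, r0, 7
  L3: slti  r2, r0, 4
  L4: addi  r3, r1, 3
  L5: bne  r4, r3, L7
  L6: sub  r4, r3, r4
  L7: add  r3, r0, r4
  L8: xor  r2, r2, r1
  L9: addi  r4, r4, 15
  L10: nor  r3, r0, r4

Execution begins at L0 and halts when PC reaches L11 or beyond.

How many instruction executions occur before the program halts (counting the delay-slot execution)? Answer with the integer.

6

  step pc=0: sub  r4, r3, r2  regs=(0,3,2,1,65535)
  step pc=1: bne  r2, r0, L8  cond=T  regs=(0,3,2,1,65535)
  step pc=2: andi  r2, r0, 7  regs=(0,3,0,1,65535)
  step pc=8: xor  r2, r2, r1  regs=(0,3,3,1,65535)
  step pc=9: addi  r4, r4, 15  regs=(0,3,3,1,14)
  step pc=10: nor  r3, r0, r4  regs=(0,3,3,65521,14)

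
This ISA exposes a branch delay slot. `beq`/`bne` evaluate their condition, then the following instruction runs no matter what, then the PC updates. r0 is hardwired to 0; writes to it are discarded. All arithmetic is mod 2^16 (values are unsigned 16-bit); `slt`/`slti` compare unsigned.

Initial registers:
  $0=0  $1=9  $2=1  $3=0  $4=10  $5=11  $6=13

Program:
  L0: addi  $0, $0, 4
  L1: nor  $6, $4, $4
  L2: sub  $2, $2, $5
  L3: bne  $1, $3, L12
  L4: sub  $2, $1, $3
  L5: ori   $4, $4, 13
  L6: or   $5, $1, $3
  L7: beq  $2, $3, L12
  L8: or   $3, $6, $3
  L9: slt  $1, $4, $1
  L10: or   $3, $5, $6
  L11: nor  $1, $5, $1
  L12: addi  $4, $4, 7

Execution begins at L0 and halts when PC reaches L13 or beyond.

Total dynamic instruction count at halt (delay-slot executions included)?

[0] addi  $0, $0, 4  →  {$0:0, $1:9, $2:1, $3:0, $4:10, $5:11, $6:13}
[1] nor  $6, $4, $4  →  {$0:0, $1:9, $2:1, $3:0, $4:10, $5:11, $6:65525}
[2] sub  $2, $2, $5  →  {$0:0, $1:9, $2:65526, $3:0, $4:10, $5:11, $6:65525}
[3] bne  $1, $3, L12  →  {$0:0, $1:9, $2:65526, $3:0, $4:10, $5:11, $6:65525}  ⟨branch taken⟩
[4] sub  $2, $1, $3  →  {$0:0, $1:9, $2:9, $3:0, $4:10, $5:11, $6:65525}
[12] addi  $4, $4, 7  →  {$0:0, $1:9, $2:9, $3:0, $4:17, $5:11, $6:65525}

6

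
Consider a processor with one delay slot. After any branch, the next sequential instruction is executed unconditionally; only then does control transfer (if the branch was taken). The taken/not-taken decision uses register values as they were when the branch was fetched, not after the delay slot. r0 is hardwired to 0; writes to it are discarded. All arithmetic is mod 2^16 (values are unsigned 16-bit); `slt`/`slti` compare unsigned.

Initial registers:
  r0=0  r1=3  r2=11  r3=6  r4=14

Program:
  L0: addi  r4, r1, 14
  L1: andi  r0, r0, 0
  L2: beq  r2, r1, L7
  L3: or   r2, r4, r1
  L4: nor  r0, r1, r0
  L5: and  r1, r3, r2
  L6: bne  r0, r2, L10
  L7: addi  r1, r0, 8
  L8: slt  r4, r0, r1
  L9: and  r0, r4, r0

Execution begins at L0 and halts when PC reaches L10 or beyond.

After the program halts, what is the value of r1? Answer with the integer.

  step pc=0: addi  r4, r1, 14  regs=(0,3,11,6,17)
  step pc=1: andi  r0, r0, 0  regs=(0,3,11,6,17)
  step pc=2: beq  r2, r1, L7  cond=F  regs=(0,3,11,6,17)
  step pc=3: or   r2, r4, r1  regs=(0,3,19,6,17)
  step pc=4: nor  r0, r1, r0  regs=(0,3,19,6,17)
  step pc=5: and  r1, r3, r2  regs=(0,2,19,6,17)
  step pc=6: bne  r0, r2, L10  cond=T  regs=(0,2,19,6,17)
  step pc=7: addi  r1, r0, 8  regs=(0,8,19,6,17)

8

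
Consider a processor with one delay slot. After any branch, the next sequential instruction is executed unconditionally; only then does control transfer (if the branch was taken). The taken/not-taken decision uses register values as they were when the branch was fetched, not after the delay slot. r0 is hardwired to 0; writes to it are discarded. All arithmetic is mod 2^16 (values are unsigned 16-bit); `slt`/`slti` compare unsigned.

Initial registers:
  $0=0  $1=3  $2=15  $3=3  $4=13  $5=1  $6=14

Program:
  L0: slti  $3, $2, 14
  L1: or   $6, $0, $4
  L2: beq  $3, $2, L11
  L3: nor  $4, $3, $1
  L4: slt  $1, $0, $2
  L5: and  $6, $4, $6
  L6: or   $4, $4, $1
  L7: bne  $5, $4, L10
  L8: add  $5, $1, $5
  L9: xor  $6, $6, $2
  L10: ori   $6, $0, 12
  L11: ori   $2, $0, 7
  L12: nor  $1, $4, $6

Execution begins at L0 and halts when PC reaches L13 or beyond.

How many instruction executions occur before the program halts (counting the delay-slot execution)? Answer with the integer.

12

#0 slti  $3, $2, 14 ; 0/3/15/0/13/1/14
#1 or   $6, $0, $4 ; 0/3/15/0/13/1/13
#2 beq  $3, $2, L11 ; 0/3/15/0/13/1/13 ; →fallthru
#3 nor  $4, $3, $1 ; 0/3/15/0/65532/1/13
#4 slt  $1, $0, $2 ; 0/1/15/0/65532/1/13
#5 and  $6, $4, $6 ; 0/1/15/0/65532/1/12
#6 or   $4, $4, $1 ; 0/1/15/0/65533/1/12
#7 bne  $5, $4, L10 ; 0/1/15/0/65533/1/12 ; →target
#8 add  $5, $1, $5 ; 0/1/15/0/65533/2/12
#10 ori   $6, $0, 12 ; 0/1/15/0/65533/2/12
#11 ori   $2, $0, 7 ; 0/1/7/0/65533/2/12
#12 nor  $1, $4, $6 ; 0/2/7/0/65533/2/12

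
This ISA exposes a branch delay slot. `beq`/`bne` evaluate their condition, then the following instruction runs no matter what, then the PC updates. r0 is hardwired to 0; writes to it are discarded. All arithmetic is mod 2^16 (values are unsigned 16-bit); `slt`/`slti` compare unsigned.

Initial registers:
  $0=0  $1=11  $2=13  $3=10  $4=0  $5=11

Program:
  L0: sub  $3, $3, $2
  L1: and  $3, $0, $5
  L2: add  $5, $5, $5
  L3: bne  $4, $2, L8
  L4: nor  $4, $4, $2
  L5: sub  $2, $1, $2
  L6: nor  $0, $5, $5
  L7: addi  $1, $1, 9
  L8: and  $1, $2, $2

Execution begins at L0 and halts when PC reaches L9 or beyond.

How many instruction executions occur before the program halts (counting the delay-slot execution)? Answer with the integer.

6

  step pc=0: sub  $3, $3, $2  regs=(0,11,13,65533,0,11)
  step pc=1: and  $3, $0, $5  regs=(0,11,13,0,0,11)
  step pc=2: add  $5, $5, $5  regs=(0,11,13,0,0,22)
  step pc=3: bne  $4, $2, L8  cond=T  regs=(0,11,13,0,0,22)
  step pc=4: nor  $4, $4, $2  regs=(0,11,13,0,65522,22)
  step pc=8: and  $1, $2, $2  regs=(0,13,13,0,65522,22)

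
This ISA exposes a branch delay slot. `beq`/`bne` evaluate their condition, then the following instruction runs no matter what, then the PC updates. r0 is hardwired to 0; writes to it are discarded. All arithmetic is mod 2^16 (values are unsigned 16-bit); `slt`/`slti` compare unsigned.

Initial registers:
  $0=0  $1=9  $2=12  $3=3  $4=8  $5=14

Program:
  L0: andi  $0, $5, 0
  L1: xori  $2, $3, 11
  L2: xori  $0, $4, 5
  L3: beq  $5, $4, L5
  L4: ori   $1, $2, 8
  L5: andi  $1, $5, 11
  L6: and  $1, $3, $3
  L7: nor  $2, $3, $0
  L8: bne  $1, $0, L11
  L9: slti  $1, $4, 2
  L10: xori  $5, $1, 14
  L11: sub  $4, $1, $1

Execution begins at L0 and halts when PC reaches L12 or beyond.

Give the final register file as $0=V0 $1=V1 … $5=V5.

$0=0 $1=0 $2=65532 $3=3 $4=0 $5=14

PC=0  andi  $0, $5, 0        | $0=0 $1=9 $2=12 $3=3 $4=8 $5=14
PC=1  xori  $2, $3, 11       | $0=0 $1=9 $2=8 $3=3 $4=8 $5=14
PC=2  xori  $0, $4, 5        | $0=0 $1=9 $2=8 $3=3 $4=8 $5=14
PC=3  beq  $5, $4, L5        | $0=0 $1=9 $2=8 $3=3 $4=8 $5=14  [not taken]
PC=4  ori   $1, $2, 8        | $0=0 $1=8 $2=8 $3=3 $4=8 $5=14
PC=5  andi  $1, $5, 11       | $0=0 $1=10 $2=8 $3=3 $4=8 $5=14
PC=6  and  $1, $3, $3        | $0=0 $1=3 $2=8 $3=3 $4=8 $5=14
PC=7  nor  $2, $3, $0        | $0=0 $1=3 $2=65532 $3=3 $4=8 $5=14
PC=8  bne  $1, $0, L11       | $0=0 $1=3 $2=65532 $3=3 $4=8 $5=14  [TAKEN]
PC=9  slti  $1, $4, 2        | $0=0 $1=0 $2=65532 $3=3 $4=8 $5=14
PC=11 sub  $4, $1, $1        | $0=0 $1=0 $2=65532 $3=3 $4=0 $5=14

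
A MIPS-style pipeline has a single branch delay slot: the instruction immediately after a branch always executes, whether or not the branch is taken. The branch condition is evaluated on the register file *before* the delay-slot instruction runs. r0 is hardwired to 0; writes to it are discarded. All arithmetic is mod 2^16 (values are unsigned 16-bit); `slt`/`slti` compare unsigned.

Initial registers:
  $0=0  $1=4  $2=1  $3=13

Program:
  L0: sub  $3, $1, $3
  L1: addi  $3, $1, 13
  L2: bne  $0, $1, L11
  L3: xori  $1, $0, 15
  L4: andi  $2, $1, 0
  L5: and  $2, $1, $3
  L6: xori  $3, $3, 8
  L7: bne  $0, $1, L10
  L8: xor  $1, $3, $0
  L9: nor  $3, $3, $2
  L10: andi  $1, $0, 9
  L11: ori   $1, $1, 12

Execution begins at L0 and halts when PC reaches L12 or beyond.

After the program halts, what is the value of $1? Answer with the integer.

  step pc=0: sub  $3, $1, $3  regs=(0,4,1,65527)
  step pc=1: addi  $3, $1, 13  regs=(0,4,1,17)
  step pc=2: bne  $0, $1, L11  cond=T  regs=(0,4,1,17)
  step pc=3: xori  $1, $0, 15  regs=(0,15,1,17)
  step pc=11: ori   $1, $1, 12  regs=(0,15,1,17)

15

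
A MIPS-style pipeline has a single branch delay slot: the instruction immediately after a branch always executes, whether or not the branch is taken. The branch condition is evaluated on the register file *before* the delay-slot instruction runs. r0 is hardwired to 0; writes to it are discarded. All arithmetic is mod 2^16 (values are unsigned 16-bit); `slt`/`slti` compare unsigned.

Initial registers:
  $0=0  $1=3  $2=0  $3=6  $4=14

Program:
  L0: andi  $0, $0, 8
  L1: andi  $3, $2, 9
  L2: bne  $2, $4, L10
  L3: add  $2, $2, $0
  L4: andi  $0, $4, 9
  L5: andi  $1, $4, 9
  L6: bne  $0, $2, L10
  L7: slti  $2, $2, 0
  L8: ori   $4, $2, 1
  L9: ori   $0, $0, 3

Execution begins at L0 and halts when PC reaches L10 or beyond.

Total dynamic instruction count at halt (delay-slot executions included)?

[0] andi  $0, $0, 8  →  {$0:0, $1:3, $2:0, $3:6, $4:14}
[1] andi  $3, $2, 9  →  {$0:0, $1:3, $2:0, $3:0, $4:14}
[2] bne  $2, $4, L10  →  {$0:0, $1:3, $2:0, $3:0, $4:14}  ⟨branch taken⟩
[3] add  $2, $2, $0  →  {$0:0, $1:3, $2:0, $3:0, $4:14}

4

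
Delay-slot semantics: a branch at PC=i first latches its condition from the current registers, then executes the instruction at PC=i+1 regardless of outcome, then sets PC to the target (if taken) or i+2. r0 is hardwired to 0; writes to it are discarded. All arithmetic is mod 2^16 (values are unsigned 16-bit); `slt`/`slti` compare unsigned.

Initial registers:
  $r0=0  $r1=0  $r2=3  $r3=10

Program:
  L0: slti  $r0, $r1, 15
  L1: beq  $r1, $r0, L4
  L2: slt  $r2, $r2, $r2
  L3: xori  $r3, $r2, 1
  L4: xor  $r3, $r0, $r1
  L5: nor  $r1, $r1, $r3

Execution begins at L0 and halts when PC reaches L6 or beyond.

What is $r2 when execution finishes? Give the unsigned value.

PC=0  slti  $r0, $r1, 15     | $r0=0 $r1=0 $r2=3 $r3=10
PC=1  beq  $r1, $r0, L4      | $r0=0 $r1=0 $r2=3 $r3=10  [TAKEN]
PC=2  slt  $r2, $r2, $r2     | $r0=0 $r1=0 $r2=0 $r3=10
PC=4  xor  $r3, $r0, $r1     | $r0=0 $r1=0 $r2=0 $r3=0
PC=5  nor  $r1, $r1, $r3     | $r0=0 $r1=65535 $r2=0 $r3=0

0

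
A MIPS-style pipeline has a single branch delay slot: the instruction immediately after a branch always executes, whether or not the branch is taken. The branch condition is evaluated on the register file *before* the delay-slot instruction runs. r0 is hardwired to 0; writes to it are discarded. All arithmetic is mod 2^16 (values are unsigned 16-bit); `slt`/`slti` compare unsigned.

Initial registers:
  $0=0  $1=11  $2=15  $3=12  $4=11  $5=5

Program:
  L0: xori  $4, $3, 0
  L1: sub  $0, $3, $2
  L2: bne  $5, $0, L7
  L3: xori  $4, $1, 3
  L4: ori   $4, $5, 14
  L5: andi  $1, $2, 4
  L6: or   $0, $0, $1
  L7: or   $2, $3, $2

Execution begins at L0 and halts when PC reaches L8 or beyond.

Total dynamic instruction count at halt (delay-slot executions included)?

5

  step pc=0: xori  $4, $3, 0  regs=(0,11,15,12,12,5)
  step pc=1: sub  $0, $3, $2  regs=(0,11,15,12,12,5)
  step pc=2: bne  $5, $0, L7  cond=T  regs=(0,11,15,12,12,5)
  step pc=3: xori  $4, $1, 3  regs=(0,11,15,12,8,5)
  step pc=7: or   $2, $3, $2  regs=(0,11,15,12,8,5)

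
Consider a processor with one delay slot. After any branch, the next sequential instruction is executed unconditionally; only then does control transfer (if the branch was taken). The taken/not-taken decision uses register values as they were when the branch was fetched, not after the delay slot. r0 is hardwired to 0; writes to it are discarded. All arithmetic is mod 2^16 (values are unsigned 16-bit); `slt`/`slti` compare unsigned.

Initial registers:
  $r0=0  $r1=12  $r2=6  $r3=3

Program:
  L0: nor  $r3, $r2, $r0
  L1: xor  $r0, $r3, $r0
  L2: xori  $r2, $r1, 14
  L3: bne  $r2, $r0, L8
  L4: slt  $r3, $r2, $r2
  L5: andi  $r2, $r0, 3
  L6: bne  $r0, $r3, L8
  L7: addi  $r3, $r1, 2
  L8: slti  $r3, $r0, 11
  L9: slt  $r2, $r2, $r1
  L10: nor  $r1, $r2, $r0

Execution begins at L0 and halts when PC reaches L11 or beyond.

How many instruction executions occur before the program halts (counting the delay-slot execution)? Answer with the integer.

PC=0  nor  $r3, $r2, $r0     | $r0=0 $r1=12 $r2=6 $r3=65529
PC=1  xor  $r0, $r3, $r0     | $r0=0 $r1=12 $r2=6 $r3=65529
PC=2  xori  $r2, $r1, 14     | $r0=0 $r1=12 $r2=2 $r3=65529
PC=3  bne  $r2, $r0, L8      | $r0=0 $r1=12 $r2=2 $r3=65529  [TAKEN]
PC=4  slt  $r3, $r2, $r2     | $r0=0 $r1=12 $r2=2 $r3=0
PC=8  slti  $r3, $r0, 11     | $r0=0 $r1=12 $r2=2 $r3=1
PC=9  slt  $r2, $r2, $r1     | $r0=0 $r1=12 $r2=1 $r3=1
PC=10 nor  $r1, $r2, $r0     | $r0=0 $r1=65534 $r2=1 $r3=1

8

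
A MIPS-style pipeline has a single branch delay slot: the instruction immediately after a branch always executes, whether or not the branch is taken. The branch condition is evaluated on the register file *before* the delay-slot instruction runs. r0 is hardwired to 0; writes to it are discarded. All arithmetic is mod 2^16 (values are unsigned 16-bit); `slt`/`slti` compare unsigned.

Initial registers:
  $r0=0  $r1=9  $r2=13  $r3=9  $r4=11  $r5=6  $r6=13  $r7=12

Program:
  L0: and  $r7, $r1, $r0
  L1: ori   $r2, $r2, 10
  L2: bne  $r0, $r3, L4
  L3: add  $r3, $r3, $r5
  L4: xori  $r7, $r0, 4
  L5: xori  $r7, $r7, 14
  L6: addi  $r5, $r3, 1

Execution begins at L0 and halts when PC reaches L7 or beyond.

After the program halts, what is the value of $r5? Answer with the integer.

  step pc=0: and  $r7, $r1, $r0  regs=(0,9,13,9,11,6,13,0)
  step pc=1: ori   $r2, $r2, 10  regs=(0,9,15,9,11,6,13,0)
  step pc=2: bne  $r0, $r3, L4  cond=T  regs=(0,9,15,9,11,6,13,0)
  step pc=3: add  $r3, $r3, $r5  regs=(0,9,15,15,11,6,13,0)
  step pc=4: xori  $r7, $r0, 4  regs=(0,9,15,15,11,6,13,4)
  step pc=5: xori  $r7, $r7, 14  regs=(0,9,15,15,11,6,13,10)
  step pc=6: addi  $r5, $r3, 1  regs=(0,9,15,15,11,16,13,10)

16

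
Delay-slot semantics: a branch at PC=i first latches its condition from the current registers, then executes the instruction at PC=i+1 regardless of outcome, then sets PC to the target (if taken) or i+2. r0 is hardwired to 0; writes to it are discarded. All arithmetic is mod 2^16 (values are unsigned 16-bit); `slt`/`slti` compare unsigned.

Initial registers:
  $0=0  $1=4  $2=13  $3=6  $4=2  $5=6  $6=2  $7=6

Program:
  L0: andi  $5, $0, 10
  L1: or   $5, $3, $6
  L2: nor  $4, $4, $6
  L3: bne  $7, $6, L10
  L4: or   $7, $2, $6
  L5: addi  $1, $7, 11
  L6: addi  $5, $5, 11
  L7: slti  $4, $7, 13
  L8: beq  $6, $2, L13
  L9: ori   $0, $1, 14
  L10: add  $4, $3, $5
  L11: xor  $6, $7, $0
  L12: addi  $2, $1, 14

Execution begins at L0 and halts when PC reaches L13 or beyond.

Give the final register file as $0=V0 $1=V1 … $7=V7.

$0=0 $1=4 $2=18 $3=6 $4=12 $5=6 $6=15 $7=15

  step pc=0: andi  $5, $0, 10  regs=(0,4,13,6,2,0,2,6)
  step pc=1: or   $5, $3, $6  regs=(0,4,13,6,2,6,2,6)
  step pc=2: nor  $4, $4, $6  regs=(0,4,13,6,65533,6,2,6)
  step pc=3: bne  $7, $6, L10  cond=T  regs=(0,4,13,6,65533,6,2,6)
  step pc=4: or   $7, $2, $6  regs=(0,4,13,6,65533,6,2,15)
  step pc=10: add  $4, $3, $5  regs=(0,4,13,6,12,6,2,15)
  step pc=11: xor  $6, $7, $0  regs=(0,4,13,6,12,6,15,15)
  step pc=12: addi  $2, $1, 14  regs=(0,4,18,6,12,6,15,15)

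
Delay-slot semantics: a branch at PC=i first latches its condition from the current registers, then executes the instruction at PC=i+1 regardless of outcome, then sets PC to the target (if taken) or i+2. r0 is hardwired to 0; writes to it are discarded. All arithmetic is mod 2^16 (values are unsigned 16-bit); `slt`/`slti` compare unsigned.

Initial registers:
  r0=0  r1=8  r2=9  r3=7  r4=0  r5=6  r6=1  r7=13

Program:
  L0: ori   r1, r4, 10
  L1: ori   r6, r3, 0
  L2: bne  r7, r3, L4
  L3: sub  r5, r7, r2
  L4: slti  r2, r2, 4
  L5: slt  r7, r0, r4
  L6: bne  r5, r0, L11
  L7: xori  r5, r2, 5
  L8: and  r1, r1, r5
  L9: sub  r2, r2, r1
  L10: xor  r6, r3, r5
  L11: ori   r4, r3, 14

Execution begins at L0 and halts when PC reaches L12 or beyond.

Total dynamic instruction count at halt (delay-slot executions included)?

PC=0  ori   r1, r4, 10       | r0=0 r1=10 r2=9 r3=7 r4=0 r5=6 r6=1 r7=13
PC=1  ori   r6, r3, 0        | r0=0 r1=10 r2=9 r3=7 r4=0 r5=6 r6=7 r7=13
PC=2  bne  r7, r3, L4        | r0=0 r1=10 r2=9 r3=7 r4=0 r5=6 r6=7 r7=13  [TAKEN]
PC=3  sub  r5, r7, r2        | r0=0 r1=10 r2=9 r3=7 r4=0 r5=4 r6=7 r7=13
PC=4  slti  r2, r2, 4        | r0=0 r1=10 r2=0 r3=7 r4=0 r5=4 r6=7 r7=13
PC=5  slt  r7, r0, r4        | r0=0 r1=10 r2=0 r3=7 r4=0 r5=4 r6=7 r7=0
PC=6  bne  r5, r0, L11       | r0=0 r1=10 r2=0 r3=7 r4=0 r5=4 r6=7 r7=0  [TAKEN]
PC=7  xori  r5, r2, 5        | r0=0 r1=10 r2=0 r3=7 r4=0 r5=5 r6=7 r7=0
PC=11 ori   r4, r3, 14       | r0=0 r1=10 r2=0 r3=7 r4=15 r5=5 r6=7 r7=0

9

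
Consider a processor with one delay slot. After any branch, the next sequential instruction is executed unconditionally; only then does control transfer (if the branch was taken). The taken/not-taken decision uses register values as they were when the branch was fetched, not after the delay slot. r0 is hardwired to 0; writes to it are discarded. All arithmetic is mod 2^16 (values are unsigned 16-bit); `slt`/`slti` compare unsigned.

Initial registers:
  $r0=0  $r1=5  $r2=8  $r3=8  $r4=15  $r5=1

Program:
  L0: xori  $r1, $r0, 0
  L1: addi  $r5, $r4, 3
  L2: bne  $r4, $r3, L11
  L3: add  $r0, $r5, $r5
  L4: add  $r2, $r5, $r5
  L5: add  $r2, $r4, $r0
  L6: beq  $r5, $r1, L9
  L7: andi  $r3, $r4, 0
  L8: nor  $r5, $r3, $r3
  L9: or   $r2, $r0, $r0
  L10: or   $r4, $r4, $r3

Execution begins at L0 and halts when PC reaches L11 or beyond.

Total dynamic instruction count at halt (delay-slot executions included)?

4

#0 xori  $r1, $r0, 0 ; 0/0/8/8/15/1
#1 addi  $r5, $r4, 3 ; 0/0/8/8/15/18
#2 bne  $r4, $r3, L11 ; 0/0/8/8/15/18 ; →target
#3 add  $r0, $r5, $r5 ; 0/0/8/8/15/18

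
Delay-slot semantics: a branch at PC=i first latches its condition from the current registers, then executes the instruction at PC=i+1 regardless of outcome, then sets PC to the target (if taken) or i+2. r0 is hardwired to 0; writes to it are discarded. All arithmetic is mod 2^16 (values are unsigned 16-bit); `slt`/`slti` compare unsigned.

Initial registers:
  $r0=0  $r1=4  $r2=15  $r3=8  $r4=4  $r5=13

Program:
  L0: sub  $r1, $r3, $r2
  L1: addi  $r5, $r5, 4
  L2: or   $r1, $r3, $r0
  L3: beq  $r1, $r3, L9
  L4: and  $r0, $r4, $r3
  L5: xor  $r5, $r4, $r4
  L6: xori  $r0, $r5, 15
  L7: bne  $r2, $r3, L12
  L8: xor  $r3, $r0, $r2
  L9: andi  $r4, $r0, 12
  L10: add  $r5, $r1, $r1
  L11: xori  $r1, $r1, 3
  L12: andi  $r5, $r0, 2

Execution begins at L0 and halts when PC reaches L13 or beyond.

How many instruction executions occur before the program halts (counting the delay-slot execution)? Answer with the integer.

PC=0  sub  $r1, $r3, $r2     | $r0=0 $r1=65529 $r2=15 $r3=8 $r4=4 $r5=13
PC=1  addi  $r5, $r5, 4      | $r0=0 $r1=65529 $r2=15 $r3=8 $r4=4 $r5=17
PC=2  or   $r1, $r3, $r0     | $r0=0 $r1=8 $r2=15 $r3=8 $r4=4 $r5=17
PC=3  beq  $r1, $r3, L9      | $r0=0 $r1=8 $r2=15 $r3=8 $r4=4 $r5=17  [TAKEN]
PC=4  and  $r0, $r4, $r3     | $r0=0 $r1=8 $r2=15 $r3=8 $r4=4 $r5=17
PC=9  andi  $r4, $r0, 12     | $r0=0 $r1=8 $r2=15 $r3=8 $r4=0 $r5=17
PC=10 add  $r5, $r1, $r1     | $r0=0 $r1=8 $r2=15 $r3=8 $r4=0 $r5=16
PC=11 xori  $r1, $r1, 3      | $r0=0 $r1=11 $r2=15 $r3=8 $r4=0 $r5=16
PC=12 andi  $r5, $r0, 2      | $r0=0 $r1=11 $r2=15 $r3=8 $r4=0 $r5=0

9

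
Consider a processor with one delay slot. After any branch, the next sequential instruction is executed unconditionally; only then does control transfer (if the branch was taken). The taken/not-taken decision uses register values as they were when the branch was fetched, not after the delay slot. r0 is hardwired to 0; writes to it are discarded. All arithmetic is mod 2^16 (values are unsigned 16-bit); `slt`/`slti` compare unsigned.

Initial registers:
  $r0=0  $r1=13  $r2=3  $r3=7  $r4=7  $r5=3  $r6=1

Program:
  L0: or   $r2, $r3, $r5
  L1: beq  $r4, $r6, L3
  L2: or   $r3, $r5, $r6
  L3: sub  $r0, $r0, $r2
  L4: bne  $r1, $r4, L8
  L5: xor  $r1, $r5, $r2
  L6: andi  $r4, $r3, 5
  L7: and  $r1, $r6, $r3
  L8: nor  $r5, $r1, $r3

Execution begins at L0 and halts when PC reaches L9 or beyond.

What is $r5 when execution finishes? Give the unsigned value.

  step pc=0: or   $r2, $r3, $r5  regs=(0,13,7,7,7,3,1)
  step pc=1: beq  $r4, $r6, L3  cond=F  regs=(0,13,7,7,7,3,1)
  step pc=2: or   $r3, $r5, $r6  regs=(0,13,7,3,7,3,1)
  step pc=3: sub  $r0, $r0, $r2  regs=(0,13,7,3,7,3,1)
  step pc=4: bne  $r1, $r4, L8  cond=T  regs=(0,13,7,3,7,3,1)
  step pc=5: xor  $r1, $r5, $r2  regs=(0,4,7,3,7,3,1)
  step pc=8: nor  $r5, $r1, $r3  regs=(0,4,7,3,7,65528,1)

65528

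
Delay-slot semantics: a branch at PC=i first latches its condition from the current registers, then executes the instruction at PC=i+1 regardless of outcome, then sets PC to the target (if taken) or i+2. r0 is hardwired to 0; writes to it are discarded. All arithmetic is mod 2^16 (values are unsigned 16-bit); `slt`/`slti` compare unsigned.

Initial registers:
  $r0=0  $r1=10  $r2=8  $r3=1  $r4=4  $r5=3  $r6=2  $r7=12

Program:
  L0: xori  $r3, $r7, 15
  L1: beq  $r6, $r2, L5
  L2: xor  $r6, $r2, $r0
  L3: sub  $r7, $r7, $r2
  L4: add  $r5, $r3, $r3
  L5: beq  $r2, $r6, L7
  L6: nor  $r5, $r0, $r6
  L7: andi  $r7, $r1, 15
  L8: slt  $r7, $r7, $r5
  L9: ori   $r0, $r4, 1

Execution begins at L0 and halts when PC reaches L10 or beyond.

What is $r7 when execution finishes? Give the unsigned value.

#0 xori  $r3, $r7, 15 ; 0/10/8/3/4/3/2/12
#1 beq  $r6, $r2, L5 ; 0/10/8/3/4/3/2/12 ; →fallthru
#2 xor  $r6, $r2, $r0 ; 0/10/8/3/4/3/8/12
#3 sub  $r7, $r7, $r2 ; 0/10/8/3/4/3/8/4
#4 add  $r5, $r3, $r3 ; 0/10/8/3/4/6/8/4
#5 beq  $r2, $r6, L7 ; 0/10/8/3/4/6/8/4 ; →target
#6 nor  $r5, $r0, $r6 ; 0/10/8/3/4/65527/8/4
#7 andi  $r7, $r1, 15 ; 0/10/8/3/4/65527/8/10
#8 slt  $r7, $r7, $r5 ; 0/10/8/3/4/65527/8/1
#9 ori   $r0, $r4, 1 ; 0/10/8/3/4/65527/8/1

1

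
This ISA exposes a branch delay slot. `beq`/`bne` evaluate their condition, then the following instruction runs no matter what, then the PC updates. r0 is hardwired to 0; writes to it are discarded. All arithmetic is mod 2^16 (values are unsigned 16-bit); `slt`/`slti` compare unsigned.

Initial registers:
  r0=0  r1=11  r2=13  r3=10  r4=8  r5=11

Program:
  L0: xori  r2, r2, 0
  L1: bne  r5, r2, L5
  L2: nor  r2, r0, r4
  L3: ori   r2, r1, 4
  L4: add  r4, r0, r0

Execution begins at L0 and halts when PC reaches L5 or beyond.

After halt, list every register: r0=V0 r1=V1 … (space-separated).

#0 xori  r2, r2, 0 ; 0/11/13/10/8/11
#1 bne  r5, r2, L5 ; 0/11/13/10/8/11 ; →target
#2 nor  r2, r0, r4 ; 0/11/65527/10/8/11

r0=0 r1=11 r2=65527 r3=10 r4=8 r5=11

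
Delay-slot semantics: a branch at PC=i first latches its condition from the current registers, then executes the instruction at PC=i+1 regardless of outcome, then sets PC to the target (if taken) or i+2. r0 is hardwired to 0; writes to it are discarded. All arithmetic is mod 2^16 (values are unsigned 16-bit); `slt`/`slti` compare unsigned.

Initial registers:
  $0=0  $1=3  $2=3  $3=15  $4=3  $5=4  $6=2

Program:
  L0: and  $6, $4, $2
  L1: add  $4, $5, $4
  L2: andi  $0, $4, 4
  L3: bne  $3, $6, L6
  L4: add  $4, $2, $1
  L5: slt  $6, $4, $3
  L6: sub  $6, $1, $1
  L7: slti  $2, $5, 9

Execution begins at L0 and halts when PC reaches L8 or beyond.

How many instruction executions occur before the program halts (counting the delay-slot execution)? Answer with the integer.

[0] and  $6, $4, $2  →  {$0:0, $1:3, $2:3, $3:15, $4:3, $5:4, $6:3}
[1] add  $4, $5, $4  →  {$0:0, $1:3, $2:3, $3:15, $4:7, $5:4, $6:3}
[2] andi  $0, $4, 4  →  {$0:0, $1:3, $2:3, $3:15, $4:7, $5:4, $6:3}
[3] bne  $3, $6, L6  →  {$0:0, $1:3, $2:3, $3:15, $4:7, $5:4, $6:3}  ⟨branch taken⟩
[4] add  $4, $2, $1  →  {$0:0, $1:3, $2:3, $3:15, $4:6, $5:4, $6:3}
[6] sub  $6, $1, $1  →  {$0:0, $1:3, $2:3, $3:15, $4:6, $5:4, $6:0}
[7] slti  $2, $5, 9  →  {$0:0, $1:3, $2:1, $3:15, $4:6, $5:4, $6:0}

7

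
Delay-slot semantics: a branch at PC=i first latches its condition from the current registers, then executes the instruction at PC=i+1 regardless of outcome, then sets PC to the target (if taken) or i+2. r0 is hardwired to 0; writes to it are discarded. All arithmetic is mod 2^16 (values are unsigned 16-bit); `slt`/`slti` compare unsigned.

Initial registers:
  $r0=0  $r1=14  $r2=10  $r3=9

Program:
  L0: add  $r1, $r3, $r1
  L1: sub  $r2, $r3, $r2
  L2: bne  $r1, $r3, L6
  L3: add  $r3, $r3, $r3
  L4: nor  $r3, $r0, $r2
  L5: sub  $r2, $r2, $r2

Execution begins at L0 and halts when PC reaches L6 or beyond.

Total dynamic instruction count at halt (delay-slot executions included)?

  step pc=0: add  $r1, $r3, $r1  regs=(0,23,10,9)
  step pc=1: sub  $r2, $r3, $r2  regs=(0,23,65535,9)
  step pc=2: bne  $r1, $r3, L6  cond=T  regs=(0,23,65535,9)
  step pc=3: add  $r3, $r3, $r3  regs=(0,23,65535,18)

4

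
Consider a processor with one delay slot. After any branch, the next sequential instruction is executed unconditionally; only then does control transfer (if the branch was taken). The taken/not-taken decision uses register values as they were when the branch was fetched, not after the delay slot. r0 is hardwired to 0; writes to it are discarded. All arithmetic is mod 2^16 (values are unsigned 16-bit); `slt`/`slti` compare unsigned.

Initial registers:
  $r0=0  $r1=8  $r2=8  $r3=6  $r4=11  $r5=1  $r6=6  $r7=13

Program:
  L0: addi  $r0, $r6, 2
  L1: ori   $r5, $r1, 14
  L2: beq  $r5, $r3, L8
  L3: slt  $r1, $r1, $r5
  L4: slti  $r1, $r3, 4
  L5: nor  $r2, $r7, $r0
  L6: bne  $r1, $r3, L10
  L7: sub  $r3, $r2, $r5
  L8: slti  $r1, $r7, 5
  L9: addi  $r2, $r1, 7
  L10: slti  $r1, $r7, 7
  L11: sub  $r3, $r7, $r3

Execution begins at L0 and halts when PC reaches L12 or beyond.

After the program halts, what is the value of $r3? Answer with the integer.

  step pc=0: addi  $r0, $r6, 2  regs=(0,8,8,6,11,1,6,13)
  step pc=1: ori   $r5, $r1, 14  regs=(0,8,8,6,11,14,6,13)
  step pc=2: beq  $r5, $r3, L8  cond=F  regs=(0,8,8,6,11,14,6,13)
  step pc=3: slt  $r1, $r1, $r5  regs=(0,1,8,6,11,14,6,13)
  step pc=4: slti  $r1, $r3, 4  regs=(0,0,8,6,11,14,6,13)
  step pc=5: nor  $r2, $r7, $r0  regs=(0,0,65522,6,11,14,6,13)
  step pc=6: bne  $r1, $r3, L10  cond=T  regs=(0,0,65522,6,11,14,6,13)
  step pc=7: sub  $r3, $r2, $r5  regs=(0,0,65522,65508,11,14,6,13)
  step pc=10: slti  $r1, $r7, 7  regs=(0,0,65522,65508,11,14,6,13)
  step pc=11: sub  $r3, $r7, $r3  regs=(0,0,65522,41,11,14,6,13)

41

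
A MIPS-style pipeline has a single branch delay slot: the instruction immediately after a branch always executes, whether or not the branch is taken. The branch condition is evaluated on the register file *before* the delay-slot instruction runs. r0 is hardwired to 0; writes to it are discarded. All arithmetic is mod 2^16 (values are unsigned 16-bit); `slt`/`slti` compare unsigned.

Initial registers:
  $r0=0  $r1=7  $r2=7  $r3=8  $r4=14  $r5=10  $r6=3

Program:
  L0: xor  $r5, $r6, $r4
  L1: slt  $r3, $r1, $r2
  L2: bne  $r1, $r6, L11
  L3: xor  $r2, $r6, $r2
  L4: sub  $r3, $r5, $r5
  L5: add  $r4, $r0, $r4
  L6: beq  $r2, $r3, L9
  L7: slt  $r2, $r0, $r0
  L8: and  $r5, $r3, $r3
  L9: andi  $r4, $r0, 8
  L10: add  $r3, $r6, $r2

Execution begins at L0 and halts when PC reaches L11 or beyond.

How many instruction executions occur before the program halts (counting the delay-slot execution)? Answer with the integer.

4

[0] xor  $r5, $r6, $r4  →  {$r0:0, $r1:7, $r2:7, $r3:8, $r4:14, $r5:13, $r6:3}
[1] slt  $r3, $r1, $r2  →  {$r0:0, $r1:7, $r2:7, $r3:0, $r4:14, $r5:13, $r6:3}
[2] bne  $r1, $r6, L11  →  {$r0:0, $r1:7, $r2:7, $r3:0, $r4:14, $r5:13, $r6:3}  ⟨branch taken⟩
[3] xor  $r2, $r6, $r2  →  {$r0:0, $r1:7, $r2:4, $r3:0, $r4:14, $r5:13, $r6:3}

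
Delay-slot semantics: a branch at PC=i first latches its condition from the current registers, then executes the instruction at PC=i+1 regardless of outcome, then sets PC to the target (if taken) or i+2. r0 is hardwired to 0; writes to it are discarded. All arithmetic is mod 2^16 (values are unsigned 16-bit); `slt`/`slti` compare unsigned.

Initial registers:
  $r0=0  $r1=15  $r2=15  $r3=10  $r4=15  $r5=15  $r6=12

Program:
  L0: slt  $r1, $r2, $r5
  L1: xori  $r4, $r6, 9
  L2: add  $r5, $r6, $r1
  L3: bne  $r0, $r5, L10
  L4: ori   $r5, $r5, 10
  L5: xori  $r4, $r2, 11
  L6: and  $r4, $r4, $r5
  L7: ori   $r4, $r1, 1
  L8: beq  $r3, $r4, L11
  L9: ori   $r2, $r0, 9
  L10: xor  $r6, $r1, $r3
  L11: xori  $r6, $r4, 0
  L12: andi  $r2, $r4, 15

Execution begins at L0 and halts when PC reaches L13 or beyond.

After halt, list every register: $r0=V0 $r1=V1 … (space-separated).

$r0=0 $r1=0 $r2=5 $r3=10 $r4=5 $r5=14 $r6=5

#0 slt  $r1, $r2, $r5 ; 0/0/15/10/15/15/12
#1 xori  $r4, $r6, 9 ; 0/0/15/10/5/15/12
#2 add  $r5, $r6, $r1 ; 0/0/15/10/5/12/12
#3 bne  $r0, $r5, L10 ; 0/0/15/10/5/12/12 ; →target
#4 ori   $r5, $r5, 10 ; 0/0/15/10/5/14/12
#10 xor  $r6, $r1, $r3 ; 0/0/15/10/5/14/10
#11 xori  $r6, $r4, 0 ; 0/0/15/10/5/14/5
#12 andi  $r2, $r4, 15 ; 0/0/5/10/5/14/5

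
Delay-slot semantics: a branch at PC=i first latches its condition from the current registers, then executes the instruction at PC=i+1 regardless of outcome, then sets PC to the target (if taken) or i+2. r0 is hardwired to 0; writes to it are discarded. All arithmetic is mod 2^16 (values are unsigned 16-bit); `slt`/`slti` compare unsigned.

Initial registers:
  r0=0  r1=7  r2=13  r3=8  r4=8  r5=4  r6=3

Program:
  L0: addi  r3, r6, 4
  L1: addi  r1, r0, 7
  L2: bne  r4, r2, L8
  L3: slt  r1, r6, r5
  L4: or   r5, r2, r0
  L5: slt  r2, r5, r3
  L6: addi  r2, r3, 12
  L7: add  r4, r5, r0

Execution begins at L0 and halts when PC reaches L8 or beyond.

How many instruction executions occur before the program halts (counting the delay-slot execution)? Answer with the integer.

PC=0  addi  r3, r6, 4        | r0=0 r1=7 r2=13 r3=7 r4=8 r5=4 r6=3
PC=1  addi  r1, r0, 7        | r0=0 r1=7 r2=13 r3=7 r4=8 r5=4 r6=3
PC=2  bne  r4, r2, L8        | r0=0 r1=7 r2=13 r3=7 r4=8 r5=4 r6=3  [TAKEN]
PC=3  slt  r1, r6, r5        | r0=0 r1=1 r2=13 r3=7 r4=8 r5=4 r6=3

4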